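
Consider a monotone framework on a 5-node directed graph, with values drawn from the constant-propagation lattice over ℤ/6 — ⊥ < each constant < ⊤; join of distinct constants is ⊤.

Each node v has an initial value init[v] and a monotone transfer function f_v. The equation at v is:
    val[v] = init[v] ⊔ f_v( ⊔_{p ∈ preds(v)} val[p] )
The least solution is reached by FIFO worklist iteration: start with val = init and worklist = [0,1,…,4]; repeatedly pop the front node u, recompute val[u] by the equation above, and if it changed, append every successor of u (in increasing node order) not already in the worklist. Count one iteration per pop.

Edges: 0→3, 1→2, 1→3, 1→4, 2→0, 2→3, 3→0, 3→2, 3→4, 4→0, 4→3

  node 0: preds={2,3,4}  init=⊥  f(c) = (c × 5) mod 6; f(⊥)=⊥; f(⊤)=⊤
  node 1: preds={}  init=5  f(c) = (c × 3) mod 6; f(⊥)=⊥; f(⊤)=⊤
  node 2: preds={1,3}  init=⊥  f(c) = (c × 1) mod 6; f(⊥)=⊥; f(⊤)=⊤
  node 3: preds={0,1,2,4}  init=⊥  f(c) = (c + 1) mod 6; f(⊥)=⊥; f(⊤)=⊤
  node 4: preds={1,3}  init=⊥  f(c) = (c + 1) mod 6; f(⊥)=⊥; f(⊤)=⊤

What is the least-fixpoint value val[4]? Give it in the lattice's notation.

⊤

Iteration log — 11 steps:
  step 1. node 0  ⊔preds=⊥  new=⊥  stable
  step 2. node 1  ⊔preds=⊥  new=5  stable
  step 3. node 2  ⊔preds=5  new=5  old=⊥  +wl: 0
  step 4. node 3  ⊔preds=5  new=0  old=⊥  +wl: 2
  step 5. node 4  ⊔preds=⊤  new=⊤  old=⊥  +wl: 3
  step 6. node 0  ⊔preds=⊤  new=⊤  old=⊥  +wl: 
  step 7. node 2  ⊔preds=⊤  new=⊤  old=5  +wl: 0
  step 8. node 3  ⊔preds=⊤  new=⊤  old=0  +wl: 2,4
  step 9. node 0  ⊔preds=⊤  new=⊤  stable
  step 10. node 2  ⊔preds=⊤  new=⊤  stable
  step 11. node 4  ⊔preds=⊤  new=⊤  stable

Least fixpoint reached:
  node 0: ⊤
  node 1: 5
  node 2: ⊤
  node 3: ⊤
  node 4: ⊤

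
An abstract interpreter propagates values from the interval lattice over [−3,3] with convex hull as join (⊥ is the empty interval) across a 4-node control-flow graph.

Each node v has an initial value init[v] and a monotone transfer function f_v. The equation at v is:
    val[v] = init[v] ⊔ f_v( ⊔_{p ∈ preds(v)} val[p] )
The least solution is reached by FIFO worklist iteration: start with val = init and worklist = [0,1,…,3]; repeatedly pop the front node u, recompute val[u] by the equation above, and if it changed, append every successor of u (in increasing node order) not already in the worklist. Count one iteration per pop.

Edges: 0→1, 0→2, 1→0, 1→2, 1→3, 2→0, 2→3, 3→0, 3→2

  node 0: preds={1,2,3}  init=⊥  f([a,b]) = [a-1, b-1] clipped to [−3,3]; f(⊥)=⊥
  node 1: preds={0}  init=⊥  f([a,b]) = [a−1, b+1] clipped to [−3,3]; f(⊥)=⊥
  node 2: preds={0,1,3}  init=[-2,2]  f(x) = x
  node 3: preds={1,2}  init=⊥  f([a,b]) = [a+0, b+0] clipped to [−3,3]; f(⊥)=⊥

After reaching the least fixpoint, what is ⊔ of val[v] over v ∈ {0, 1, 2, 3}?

[-3,2]

Worklist (6 pops):
  #1 pop 0: in=[-2,2] → [-3,1] (was ⊥); enqueue []
  #2 pop 1: in=[-3,1] → [-3,2] (was ⊥); enqueue [0]
  #3 pop 2: in=[-3,2] → [-3,2] (was [-2,2]); enqueue []
  #4 pop 3: in=[-3,2] → [-3,2] (was ⊥); enqueue [2]
  #5 pop 0: in=[-3,2] → [-3,1] (no change)
  #6 pop 2: in=[-3,2] → [-3,2] (no change)

Fixpoint:
  val[0] = [-3,1]
  val[1] = [-3,2]
  val[2] = [-3,2]
  val[3] = [-3,2]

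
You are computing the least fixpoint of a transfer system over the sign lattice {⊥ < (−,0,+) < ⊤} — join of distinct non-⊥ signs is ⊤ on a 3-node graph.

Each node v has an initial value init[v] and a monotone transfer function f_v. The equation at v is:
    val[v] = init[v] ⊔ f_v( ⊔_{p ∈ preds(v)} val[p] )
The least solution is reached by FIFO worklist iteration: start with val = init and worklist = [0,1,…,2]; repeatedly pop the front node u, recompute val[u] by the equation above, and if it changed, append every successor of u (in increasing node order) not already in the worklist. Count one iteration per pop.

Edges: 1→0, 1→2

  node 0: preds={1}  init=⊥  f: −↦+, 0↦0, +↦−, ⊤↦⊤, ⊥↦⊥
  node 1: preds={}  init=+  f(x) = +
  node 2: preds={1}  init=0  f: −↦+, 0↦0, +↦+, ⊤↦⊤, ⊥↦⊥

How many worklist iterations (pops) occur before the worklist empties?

Worklist (3 pops):
  #1 pop 0: in=+ → − (was ⊥); enqueue []
  #2 pop 1: in=⊥ → + (no change)
  #3 pop 2: in=+ → ⊤ (was 0); enqueue []

Fixpoint:
  val[0] = −
  val[1] = +
  val[2] = ⊤

3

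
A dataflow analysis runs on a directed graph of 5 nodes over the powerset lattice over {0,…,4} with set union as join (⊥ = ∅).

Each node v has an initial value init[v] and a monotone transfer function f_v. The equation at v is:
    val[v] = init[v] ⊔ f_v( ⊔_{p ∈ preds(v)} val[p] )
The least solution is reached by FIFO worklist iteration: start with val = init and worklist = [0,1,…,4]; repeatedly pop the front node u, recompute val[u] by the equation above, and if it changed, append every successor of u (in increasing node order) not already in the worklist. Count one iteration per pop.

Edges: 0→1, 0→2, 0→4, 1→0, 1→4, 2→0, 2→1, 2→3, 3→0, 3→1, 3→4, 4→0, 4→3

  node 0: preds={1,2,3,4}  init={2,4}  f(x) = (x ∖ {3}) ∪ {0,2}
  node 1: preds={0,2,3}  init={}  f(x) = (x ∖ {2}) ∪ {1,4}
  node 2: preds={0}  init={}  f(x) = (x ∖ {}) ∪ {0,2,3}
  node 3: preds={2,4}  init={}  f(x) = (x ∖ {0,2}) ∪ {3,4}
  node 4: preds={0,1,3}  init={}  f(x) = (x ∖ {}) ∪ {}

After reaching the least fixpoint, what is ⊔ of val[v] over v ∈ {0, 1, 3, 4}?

Worklist (13 pops):
  #1 pop 0: in={} → {0,2,4} (was {2,4}); enqueue []
  #2 pop 1: in={0,2,4} → {0,1,4} (was {}); enqueue [0]
  #3 pop 2: in={0,2,4} → {0,2,3,4} (was {}); enqueue [1]
  #4 pop 3: in={0,2,3,4} → {3,4} (was {}); enqueue []
  #5 pop 4: in={0,1,2,3,4} → {0,1,2,3,4} (was {}); enqueue [3]
  #6 pop 0: in={0,1,2,3,4} → {0,1,2,4} (was {0,2,4}); enqueue [2,4]
  #7 pop 1: in={0,1,2,3,4} → {0,1,3,4} (was {0,1,4}); enqueue [0]
  #8 pop 3: in={0,1,2,3,4} → {1,3,4} (was {3,4}); enqueue [1]
  #9 pop 2: in={0,1,2,4} → {0,1,2,3,4} (was {0,2,3,4}); enqueue [3]
  #10 pop 4: in={0,1,2,3,4} → {0,1,2,3,4} (no change)
  #11 pop 0: in={0,1,2,3,4} → {0,1,2,4} (no change)
  #12 pop 1: in={0,1,2,3,4} → {0,1,3,4} (no change)
  #13 pop 3: in={0,1,2,3,4} → {1,3,4} (no change)

Fixpoint:
  val[0] = {0,1,2,4}
  val[1] = {0,1,3,4}
  val[2] = {0,1,2,3,4}
  val[3] = {1,3,4}
  val[4] = {0,1,2,3,4}

{0,1,2,3,4}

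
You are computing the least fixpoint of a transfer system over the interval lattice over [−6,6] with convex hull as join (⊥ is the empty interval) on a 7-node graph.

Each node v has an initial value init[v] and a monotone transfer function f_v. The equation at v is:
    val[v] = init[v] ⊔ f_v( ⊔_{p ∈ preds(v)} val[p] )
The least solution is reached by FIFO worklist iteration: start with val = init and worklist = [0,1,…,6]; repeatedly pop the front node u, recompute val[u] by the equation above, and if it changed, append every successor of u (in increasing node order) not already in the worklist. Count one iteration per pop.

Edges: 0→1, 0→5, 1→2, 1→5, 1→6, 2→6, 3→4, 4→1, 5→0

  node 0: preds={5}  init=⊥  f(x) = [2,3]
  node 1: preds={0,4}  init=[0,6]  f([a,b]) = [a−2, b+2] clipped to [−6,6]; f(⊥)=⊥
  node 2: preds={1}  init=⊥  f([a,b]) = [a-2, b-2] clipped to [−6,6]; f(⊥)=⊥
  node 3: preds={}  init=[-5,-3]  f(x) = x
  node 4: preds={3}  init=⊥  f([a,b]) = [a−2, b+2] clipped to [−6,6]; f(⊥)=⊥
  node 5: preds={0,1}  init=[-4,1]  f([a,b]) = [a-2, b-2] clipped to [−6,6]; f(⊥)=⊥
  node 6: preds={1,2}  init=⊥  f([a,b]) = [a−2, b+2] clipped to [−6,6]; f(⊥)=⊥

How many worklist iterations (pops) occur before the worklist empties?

13

Iteration log — 13 steps:
  step 1. node 0  ⊔preds=[-4,1]  new=[2,3]  old=⊥  +wl: 
  step 2. node 1  ⊔preds=[2,3]  new=[0,6]  stable
  step 3. node 2  ⊔preds=[0,6]  new=[-2,4]  old=⊥  +wl: 
  step 4. node 3  ⊔preds=⊥  new=[-5,-3]  stable
  step 5. node 4  ⊔preds=[-5,-3]  new=[-6,-1]  old=⊥  +wl: 1
  step 6. node 5  ⊔preds=[0,6]  new=[-4,4]  old=[-4,1]  +wl: 0
  step 7. node 6  ⊔preds=[-2,6]  new=[-4,6]  old=⊥  +wl: 
  step 8. node 1  ⊔preds=[-6,3]  new=[-6,6]  old=[0,6]  +wl: 2,5,6
  step 9. node 0  ⊔preds=[-4,4]  new=[2,3]  stable
  step 10. node 2  ⊔preds=[-6,6]  new=[-6,4]  old=[-2,4]  +wl: 
  step 11. node 5  ⊔preds=[-6,6]  new=[-6,4]  old=[-4,4]  +wl: 0
  step 12. node 6  ⊔preds=[-6,6]  new=[-6,6]  old=[-4,6]  +wl: 
  step 13. node 0  ⊔preds=[-6,4]  new=[2,3]  stable

Least fixpoint reached:
  node 0: [2,3]
  node 1: [-6,6]
  node 2: [-6,4]
  node 3: [-5,-3]
  node 4: [-6,-1]
  node 5: [-6,4]
  node 6: [-6,6]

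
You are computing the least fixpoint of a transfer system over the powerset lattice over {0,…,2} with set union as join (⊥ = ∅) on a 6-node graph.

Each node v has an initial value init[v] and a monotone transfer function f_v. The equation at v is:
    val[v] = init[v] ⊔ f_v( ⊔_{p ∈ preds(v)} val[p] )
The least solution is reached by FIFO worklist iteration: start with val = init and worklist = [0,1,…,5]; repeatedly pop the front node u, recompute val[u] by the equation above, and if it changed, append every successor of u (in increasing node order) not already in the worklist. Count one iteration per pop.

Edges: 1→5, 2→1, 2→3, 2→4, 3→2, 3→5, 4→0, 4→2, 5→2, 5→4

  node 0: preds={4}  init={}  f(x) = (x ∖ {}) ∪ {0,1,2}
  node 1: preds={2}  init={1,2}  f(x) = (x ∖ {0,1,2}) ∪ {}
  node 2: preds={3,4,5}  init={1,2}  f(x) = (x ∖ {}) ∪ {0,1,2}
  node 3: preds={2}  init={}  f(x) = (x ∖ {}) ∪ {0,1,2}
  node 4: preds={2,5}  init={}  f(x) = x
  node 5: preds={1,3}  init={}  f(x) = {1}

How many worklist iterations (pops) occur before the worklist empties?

10

Trace (10 dequeues):
  [1] u=0 | in {} | out {0,1,2} | prev {} | push {}
  [2] u=1 | in {1,2} | out {1,2} | ==
  [3] u=2 | in {} | out {0,1,2} | prev {1,2} | push {1}
  [4] u=3 | in {0,1,2} | out {0,1,2} | prev {} | push {2}
  [5] u=4 | in {0,1,2} | out {0,1,2} | prev {} | push {0}
  [6] u=5 | in {0,1,2} | out {1} | prev {} | push {4}
  [7] u=1 | in {0,1,2} | out {1,2} | ==
  [8] u=2 | in {0,1,2} | out {0,1,2} | ==
  [9] u=0 | in {0,1,2} | out {0,1,2} | ==
  [10] u=4 | in {0,1,2} | out {0,1,2} | ==

Converged values:
  [0] {0,1,2}
  [1] {1,2}
  [2] {0,1,2}
  [3] {0,1,2}
  [4] {0,1,2}
  [5] {1}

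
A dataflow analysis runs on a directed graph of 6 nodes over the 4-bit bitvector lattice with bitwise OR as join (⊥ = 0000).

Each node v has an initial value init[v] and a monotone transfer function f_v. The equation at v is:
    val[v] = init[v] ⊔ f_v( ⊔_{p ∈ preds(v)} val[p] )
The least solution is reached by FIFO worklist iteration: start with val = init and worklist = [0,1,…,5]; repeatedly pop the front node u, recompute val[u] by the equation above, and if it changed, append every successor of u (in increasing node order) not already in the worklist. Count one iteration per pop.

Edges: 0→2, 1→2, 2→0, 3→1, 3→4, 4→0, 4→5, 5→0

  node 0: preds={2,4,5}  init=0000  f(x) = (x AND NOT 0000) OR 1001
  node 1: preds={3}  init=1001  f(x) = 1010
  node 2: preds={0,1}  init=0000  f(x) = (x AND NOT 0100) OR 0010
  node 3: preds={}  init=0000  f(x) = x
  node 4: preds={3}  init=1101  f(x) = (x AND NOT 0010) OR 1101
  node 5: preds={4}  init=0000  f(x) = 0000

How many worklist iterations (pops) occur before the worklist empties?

8

Trace (8 dequeues):
  [1] u=0 | in 1101 | out 1101 | prev 0000 | push {}
  [2] u=1 | in 0000 | out 1011 | prev 1001 | push {}
  [3] u=2 | in 1111 | out 1011 | prev 0000 | push {0}
  [4] u=3 | in 0000 | out 0000 | ==
  [5] u=4 | in 0000 | out 1101 | ==
  [6] u=5 | in 1101 | out 0000 | ==
  [7] u=0 | in 1111 | out 1111 | prev 1101 | push {2}
  [8] u=2 | in 1111 | out 1011 | ==

Converged values:
  [0] 1111
  [1] 1011
  [2] 1011
  [3] 0000
  [4] 1101
  [5] 0000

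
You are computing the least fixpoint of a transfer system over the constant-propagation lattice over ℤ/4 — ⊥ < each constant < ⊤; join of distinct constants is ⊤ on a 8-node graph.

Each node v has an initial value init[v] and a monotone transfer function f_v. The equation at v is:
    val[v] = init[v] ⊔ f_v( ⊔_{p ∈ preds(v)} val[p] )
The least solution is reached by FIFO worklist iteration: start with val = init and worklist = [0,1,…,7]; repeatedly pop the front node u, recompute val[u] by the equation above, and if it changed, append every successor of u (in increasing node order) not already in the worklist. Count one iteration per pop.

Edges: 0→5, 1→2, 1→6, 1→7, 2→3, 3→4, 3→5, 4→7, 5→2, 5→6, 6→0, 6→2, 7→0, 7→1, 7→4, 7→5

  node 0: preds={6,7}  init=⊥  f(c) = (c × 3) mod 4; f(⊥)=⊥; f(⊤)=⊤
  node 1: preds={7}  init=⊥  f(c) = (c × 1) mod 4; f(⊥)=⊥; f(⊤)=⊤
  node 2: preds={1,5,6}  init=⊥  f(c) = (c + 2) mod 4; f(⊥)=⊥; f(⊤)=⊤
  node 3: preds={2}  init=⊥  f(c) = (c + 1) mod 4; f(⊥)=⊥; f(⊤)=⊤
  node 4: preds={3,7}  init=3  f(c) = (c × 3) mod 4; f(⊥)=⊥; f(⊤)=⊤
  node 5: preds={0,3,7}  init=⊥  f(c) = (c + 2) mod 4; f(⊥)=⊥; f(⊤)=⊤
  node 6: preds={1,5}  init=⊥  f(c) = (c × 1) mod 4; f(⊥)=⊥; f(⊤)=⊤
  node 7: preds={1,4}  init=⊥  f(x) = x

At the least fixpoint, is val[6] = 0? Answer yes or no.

no

Worklist (24 pops):
  #1 pop 0: in=⊥ → ⊥ (no change)
  #2 pop 1: in=⊥ → ⊥ (no change)
  #3 pop 2: in=⊥ → ⊥ (no change)
  #4 pop 3: in=⊥ → ⊥ (no change)
  #5 pop 4: in=⊥ → 3 (no change)
  #6 pop 5: in=⊥ → ⊥ (no change)
  #7 pop 6: in=⊥ → ⊥ (no change)
  #8 pop 7: in=3 → 3 (was ⊥); enqueue [0,1,4,5]
  #9 pop 0: in=3 → 1 (was ⊥); enqueue []
  #10 pop 1: in=3 → 3 (was ⊥); enqueue [2,6,7]
  #11 pop 4: in=3 → ⊤ (was 3); enqueue []
  #12 pop 5: in=⊤ → ⊤ (was ⊥); enqueue []
  #13 pop 2: in=⊤ → ⊤ (was ⊥); enqueue [3]
  #14 pop 6: in=⊤ → ⊤ (was ⊥); enqueue [0,2]
  #15 pop 7: in=⊤ → ⊤ (was 3); enqueue [1,4,5]
  #16 pop 3: in=⊤ → ⊤ (was ⊥); enqueue []
  #17 pop 0: in=⊤ → ⊤ (was 1); enqueue []
  #18 pop 2: in=⊤ → ⊤ (no change)
  #19 pop 1: in=⊤ → ⊤ (was 3); enqueue [2,6,7]
  #20 pop 4: in=⊤ → ⊤ (no change)
  #21 pop 5: in=⊤ → ⊤ (no change)
  #22 pop 2: in=⊤ → ⊤ (no change)
  #23 pop 6: in=⊤ → ⊤ (no change)
  #24 pop 7: in=⊤ → ⊤ (no change)

Fixpoint:
  val[0] = ⊤
  val[1] = ⊤
  val[2] = ⊤
  val[3] = ⊤
  val[4] = ⊤
  val[5] = ⊤
  val[6] = ⊤
  val[7] = ⊤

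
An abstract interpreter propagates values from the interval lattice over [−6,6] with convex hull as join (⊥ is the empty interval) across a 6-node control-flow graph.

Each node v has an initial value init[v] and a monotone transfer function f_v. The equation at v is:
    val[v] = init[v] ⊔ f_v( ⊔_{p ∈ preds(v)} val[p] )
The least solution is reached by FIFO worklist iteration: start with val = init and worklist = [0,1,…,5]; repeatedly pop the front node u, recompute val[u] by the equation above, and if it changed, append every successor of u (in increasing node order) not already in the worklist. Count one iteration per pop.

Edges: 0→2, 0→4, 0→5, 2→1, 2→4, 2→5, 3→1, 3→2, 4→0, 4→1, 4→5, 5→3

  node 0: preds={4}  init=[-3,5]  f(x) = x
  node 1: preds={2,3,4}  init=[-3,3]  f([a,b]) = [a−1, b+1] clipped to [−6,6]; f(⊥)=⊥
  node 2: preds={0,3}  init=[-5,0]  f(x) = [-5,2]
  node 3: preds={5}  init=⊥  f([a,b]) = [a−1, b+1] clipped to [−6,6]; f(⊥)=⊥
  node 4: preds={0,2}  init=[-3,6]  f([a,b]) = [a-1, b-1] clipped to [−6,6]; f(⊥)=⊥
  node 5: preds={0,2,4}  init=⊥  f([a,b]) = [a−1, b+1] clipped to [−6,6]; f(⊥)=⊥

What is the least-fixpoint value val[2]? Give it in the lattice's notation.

[-5,2]

Iteration log — 13 steps:
  step 1. node 0  ⊔preds=[-3,6]  new=[-3,6]  old=[-3,5]  +wl: 
  step 2. node 1  ⊔preds=[-5,6]  new=[-6,6]  old=[-3,3]  +wl: 
  step 3. node 2  ⊔preds=[-3,6]  new=[-5,2]  old=[-5,0]  +wl: 1
  step 4. node 3  ⊔preds=⊥  new=⊥  stable
  step 5. node 4  ⊔preds=[-5,6]  new=[-6,6]  old=[-3,6]  +wl: 0
  step 6. node 5  ⊔preds=[-6,6]  new=[-6,6]  old=⊥  +wl: 3
  step 7. node 1  ⊔preds=[-6,6]  new=[-6,6]  stable
  step 8. node 0  ⊔preds=[-6,6]  new=[-6,6]  old=[-3,6]  +wl: 2,4,5
  step 9. node 3  ⊔preds=[-6,6]  new=[-6,6]  old=⊥  +wl: 1
  step 10. node 2  ⊔preds=[-6,6]  new=[-5,2]  stable
  step 11. node 4  ⊔preds=[-6,6]  new=[-6,6]  stable
  step 12. node 5  ⊔preds=[-6,6]  new=[-6,6]  stable
  step 13. node 1  ⊔preds=[-6,6]  new=[-6,6]  stable

Least fixpoint reached:
  node 0: [-6,6]
  node 1: [-6,6]
  node 2: [-5,2]
  node 3: [-6,6]
  node 4: [-6,6]
  node 5: [-6,6]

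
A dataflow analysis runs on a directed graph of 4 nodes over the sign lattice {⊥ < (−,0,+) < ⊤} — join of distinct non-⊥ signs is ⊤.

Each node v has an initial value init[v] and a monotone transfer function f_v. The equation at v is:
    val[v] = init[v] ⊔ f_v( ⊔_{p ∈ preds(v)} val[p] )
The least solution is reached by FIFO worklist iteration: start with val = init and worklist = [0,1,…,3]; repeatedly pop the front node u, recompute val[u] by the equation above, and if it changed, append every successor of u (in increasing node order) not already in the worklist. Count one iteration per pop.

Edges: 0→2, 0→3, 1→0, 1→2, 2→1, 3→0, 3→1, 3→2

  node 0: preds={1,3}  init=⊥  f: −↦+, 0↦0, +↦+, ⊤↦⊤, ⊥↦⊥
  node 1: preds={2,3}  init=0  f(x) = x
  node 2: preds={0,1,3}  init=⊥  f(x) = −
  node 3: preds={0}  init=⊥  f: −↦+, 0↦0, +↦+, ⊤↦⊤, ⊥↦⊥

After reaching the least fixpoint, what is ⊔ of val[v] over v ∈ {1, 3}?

⊤

Iteration log — 11 steps:
  step 1. node 0  ⊔preds=0  new=0  old=⊥  +wl: 
  step 2. node 1  ⊔preds=⊥  new=0  stable
  step 3. node 2  ⊔preds=0  new=−  old=⊥  +wl: 1
  step 4. node 3  ⊔preds=0  new=0  old=⊥  +wl: 0,2
  step 5. node 1  ⊔preds=⊤  new=⊤  old=0  +wl: 
  step 6. node 0  ⊔preds=⊤  new=⊤  old=0  +wl: 3
  step 7. node 2  ⊔preds=⊤  new=−  stable
  step 8. node 3  ⊔preds=⊤  new=⊤  old=0  +wl: 0,1,2
  step 9. node 0  ⊔preds=⊤  new=⊤  stable
  step 10. node 1  ⊔preds=⊤  new=⊤  stable
  step 11. node 2  ⊔preds=⊤  new=−  stable

Least fixpoint reached:
  node 0: ⊤
  node 1: ⊤
  node 2: −
  node 3: ⊤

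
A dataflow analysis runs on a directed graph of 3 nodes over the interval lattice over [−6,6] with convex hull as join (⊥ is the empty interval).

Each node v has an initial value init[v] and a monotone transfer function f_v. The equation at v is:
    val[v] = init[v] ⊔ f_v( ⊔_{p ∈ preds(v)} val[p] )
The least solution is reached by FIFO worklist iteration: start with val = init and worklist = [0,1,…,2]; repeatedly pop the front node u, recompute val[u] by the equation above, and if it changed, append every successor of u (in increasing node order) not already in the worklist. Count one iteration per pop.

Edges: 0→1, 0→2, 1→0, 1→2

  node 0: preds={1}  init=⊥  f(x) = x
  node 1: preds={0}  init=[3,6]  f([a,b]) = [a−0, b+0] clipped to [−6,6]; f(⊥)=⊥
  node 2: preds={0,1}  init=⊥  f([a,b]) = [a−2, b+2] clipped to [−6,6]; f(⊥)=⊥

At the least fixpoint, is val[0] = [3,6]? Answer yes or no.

Worklist (3 pops):
  #1 pop 0: in=[3,6] → [3,6] (was ⊥); enqueue []
  #2 pop 1: in=[3,6] → [3,6] (no change)
  #3 pop 2: in=[3,6] → [1,6] (was ⊥); enqueue []

Fixpoint:
  val[0] = [3,6]
  val[1] = [3,6]
  val[2] = [1,6]

yes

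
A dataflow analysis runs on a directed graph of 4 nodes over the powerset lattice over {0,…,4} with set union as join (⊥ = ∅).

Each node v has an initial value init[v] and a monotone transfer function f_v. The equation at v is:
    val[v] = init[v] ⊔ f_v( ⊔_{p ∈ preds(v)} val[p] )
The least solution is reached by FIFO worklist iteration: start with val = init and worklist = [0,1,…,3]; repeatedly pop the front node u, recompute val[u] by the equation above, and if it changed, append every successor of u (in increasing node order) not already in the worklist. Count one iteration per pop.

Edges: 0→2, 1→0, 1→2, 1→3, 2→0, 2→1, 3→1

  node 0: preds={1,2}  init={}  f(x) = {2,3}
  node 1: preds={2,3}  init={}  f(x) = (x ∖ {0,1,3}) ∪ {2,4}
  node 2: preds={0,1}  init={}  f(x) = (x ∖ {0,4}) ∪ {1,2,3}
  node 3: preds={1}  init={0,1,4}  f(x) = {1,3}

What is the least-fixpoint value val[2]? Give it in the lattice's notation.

Worklist (6 pops):
  #1 pop 0: in={} → {2,3} (was {}); enqueue []
  #2 pop 1: in={0,1,4} → {2,4} (was {}); enqueue [0]
  #3 pop 2: in={2,3,4} → {1,2,3} (was {}); enqueue [1]
  #4 pop 3: in={2,4} → {0,1,3,4} (was {0,1,4}); enqueue []
  #5 pop 0: in={1,2,3,4} → {2,3} (no change)
  #6 pop 1: in={0,1,2,3,4} → {2,4} (no change)

Fixpoint:
  val[0] = {2,3}
  val[1] = {2,4}
  val[2] = {1,2,3}
  val[3] = {0,1,3,4}

{1,2,3}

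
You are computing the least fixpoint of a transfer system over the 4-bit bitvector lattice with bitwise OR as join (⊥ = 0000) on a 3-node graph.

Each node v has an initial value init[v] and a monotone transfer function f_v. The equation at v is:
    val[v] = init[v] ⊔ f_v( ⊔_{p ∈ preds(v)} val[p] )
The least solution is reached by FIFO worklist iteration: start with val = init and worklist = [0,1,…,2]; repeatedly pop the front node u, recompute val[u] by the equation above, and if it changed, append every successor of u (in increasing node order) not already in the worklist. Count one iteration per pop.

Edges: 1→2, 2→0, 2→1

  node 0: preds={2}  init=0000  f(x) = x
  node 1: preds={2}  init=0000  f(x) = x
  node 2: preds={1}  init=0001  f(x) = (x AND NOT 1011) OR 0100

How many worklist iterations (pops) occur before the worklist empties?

6

Iteration log — 6 steps:
  step 1. node 0  ⊔preds=0001  new=0001  old=0000  +wl: 
  step 2. node 1  ⊔preds=0001  new=0001  old=0000  +wl: 
  step 3. node 2  ⊔preds=0001  new=0101  old=0001  +wl: 0,1
  step 4. node 0  ⊔preds=0101  new=0101  old=0001  +wl: 
  step 5. node 1  ⊔preds=0101  new=0101  old=0001  +wl: 2
  step 6. node 2  ⊔preds=0101  new=0101  stable

Least fixpoint reached:
  node 0: 0101
  node 1: 0101
  node 2: 0101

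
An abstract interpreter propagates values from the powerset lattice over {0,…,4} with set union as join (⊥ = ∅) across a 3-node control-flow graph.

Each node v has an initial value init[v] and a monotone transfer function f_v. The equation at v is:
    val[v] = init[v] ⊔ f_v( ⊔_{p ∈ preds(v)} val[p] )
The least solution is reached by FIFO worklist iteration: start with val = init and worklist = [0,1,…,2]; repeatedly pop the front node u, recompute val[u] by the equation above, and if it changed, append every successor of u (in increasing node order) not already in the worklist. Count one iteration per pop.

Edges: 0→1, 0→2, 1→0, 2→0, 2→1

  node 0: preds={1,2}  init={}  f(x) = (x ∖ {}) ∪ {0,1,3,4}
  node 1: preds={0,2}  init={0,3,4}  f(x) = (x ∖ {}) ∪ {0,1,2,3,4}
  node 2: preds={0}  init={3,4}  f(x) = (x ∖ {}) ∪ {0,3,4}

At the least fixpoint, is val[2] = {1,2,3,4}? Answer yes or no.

no

Iteration log — 8 steps:
  step 1. node 0  ⊔preds={0,3,4}  new={0,1,3,4}  old={}  +wl: 
  step 2. node 1  ⊔preds={0,1,3,4}  new={0,1,2,3,4}  old={0,3,4}  +wl: 0
  step 3. node 2  ⊔preds={0,1,3,4}  new={0,1,3,4}  old={3,4}  +wl: 1
  step 4. node 0  ⊔preds={0,1,2,3,4}  new={0,1,2,3,4}  old={0,1,3,4}  +wl: 2
  step 5. node 1  ⊔preds={0,1,2,3,4}  new={0,1,2,3,4}  stable
  step 6. node 2  ⊔preds={0,1,2,3,4}  new={0,1,2,3,4}  old={0,1,3,4}  +wl: 0,1
  step 7. node 0  ⊔preds={0,1,2,3,4}  new={0,1,2,3,4}  stable
  step 8. node 1  ⊔preds={0,1,2,3,4}  new={0,1,2,3,4}  stable

Least fixpoint reached:
  node 0: {0,1,2,3,4}
  node 1: {0,1,2,3,4}
  node 2: {0,1,2,3,4}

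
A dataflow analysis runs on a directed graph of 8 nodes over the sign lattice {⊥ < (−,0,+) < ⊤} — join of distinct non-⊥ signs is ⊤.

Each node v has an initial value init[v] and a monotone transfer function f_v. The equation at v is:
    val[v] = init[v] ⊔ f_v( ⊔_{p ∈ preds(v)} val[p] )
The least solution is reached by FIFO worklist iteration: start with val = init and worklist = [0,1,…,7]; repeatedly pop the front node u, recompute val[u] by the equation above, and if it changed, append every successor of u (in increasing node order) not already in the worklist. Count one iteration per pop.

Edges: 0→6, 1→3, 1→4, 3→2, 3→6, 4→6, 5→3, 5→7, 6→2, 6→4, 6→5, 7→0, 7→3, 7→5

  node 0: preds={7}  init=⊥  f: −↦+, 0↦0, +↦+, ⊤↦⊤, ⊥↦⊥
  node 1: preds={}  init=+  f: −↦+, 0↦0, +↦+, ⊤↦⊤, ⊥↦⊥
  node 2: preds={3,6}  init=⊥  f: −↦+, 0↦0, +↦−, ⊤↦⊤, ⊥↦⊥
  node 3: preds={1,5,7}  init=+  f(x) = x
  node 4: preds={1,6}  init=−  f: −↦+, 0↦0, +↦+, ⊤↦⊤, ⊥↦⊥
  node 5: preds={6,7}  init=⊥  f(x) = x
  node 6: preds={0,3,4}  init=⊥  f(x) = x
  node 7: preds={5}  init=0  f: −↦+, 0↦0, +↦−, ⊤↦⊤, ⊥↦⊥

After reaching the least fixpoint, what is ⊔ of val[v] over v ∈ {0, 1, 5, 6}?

Worklist (18 pops):
  #1 pop 0: in=0 → 0 (was ⊥); enqueue []
  #2 pop 1: in=⊥ → + (no change)
  #3 pop 2: in=+ → − (was ⊥); enqueue []
  #4 pop 3: in=⊤ → ⊤ (was +); enqueue [2]
  #5 pop 4: in=+ → ⊤ (was −); enqueue []
  #6 pop 5: in=0 → 0 (was ⊥); enqueue [3]
  #7 pop 6: in=⊤ → ⊤ (was ⊥); enqueue [4,5]
  #8 pop 7: in=0 → 0 (no change)
  #9 pop 2: in=⊤ → ⊤ (was −); enqueue []
  #10 pop 3: in=⊤ → ⊤ (no change)
  #11 pop 4: in=⊤ → ⊤ (no change)
  #12 pop 5: in=⊤ → ⊤ (was 0); enqueue [3,7]
  #13 pop 3: in=⊤ → ⊤ (no change)
  #14 pop 7: in=⊤ → ⊤ (was 0); enqueue [0,3,5]
  #15 pop 0: in=⊤ → ⊤ (was 0); enqueue [6]
  #16 pop 3: in=⊤ → ⊤ (no change)
  #17 pop 5: in=⊤ → ⊤ (no change)
  #18 pop 6: in=⊤ → ⊤ (no change)

Fixpoint:
  val[0] = ⊤
  val[1] = +
  val[2] = ⊤
  val[3] = ⊤
  val[4] = ⊤
  val[5] = ⊤
  val[6] = ⊤
  val[7] = ⊤

⊤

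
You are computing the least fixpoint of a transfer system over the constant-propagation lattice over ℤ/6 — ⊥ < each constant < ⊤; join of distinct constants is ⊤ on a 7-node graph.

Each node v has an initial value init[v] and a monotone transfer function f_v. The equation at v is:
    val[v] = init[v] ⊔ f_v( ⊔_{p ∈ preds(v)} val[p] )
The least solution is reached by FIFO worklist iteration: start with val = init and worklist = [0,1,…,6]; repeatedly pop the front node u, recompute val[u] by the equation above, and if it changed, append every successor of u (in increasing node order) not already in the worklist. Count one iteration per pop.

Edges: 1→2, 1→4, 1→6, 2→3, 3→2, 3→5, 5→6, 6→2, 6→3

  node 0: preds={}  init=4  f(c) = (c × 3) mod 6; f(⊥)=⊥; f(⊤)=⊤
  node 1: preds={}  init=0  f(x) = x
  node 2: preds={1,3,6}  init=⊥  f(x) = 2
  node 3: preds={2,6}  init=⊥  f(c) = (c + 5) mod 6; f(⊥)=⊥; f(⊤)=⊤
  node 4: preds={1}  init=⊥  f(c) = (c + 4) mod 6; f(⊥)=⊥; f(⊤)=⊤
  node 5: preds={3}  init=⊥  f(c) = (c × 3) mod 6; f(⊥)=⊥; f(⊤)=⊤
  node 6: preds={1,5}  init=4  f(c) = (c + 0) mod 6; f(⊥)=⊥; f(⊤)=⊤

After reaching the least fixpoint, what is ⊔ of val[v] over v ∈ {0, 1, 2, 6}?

⊤

Trace (9 dequeues):
  [1] u=0 | in ⊥ | out 4 | ==
  [2] u=1 | in ⊥ | out 0 | ==
  [3] u=2 | in ⊤ | out 2 | prev ⊥ | push {}
  [4] u=3 | in ⊤ | out ⊤ | prev ⊥ | push {2}
  [5] u=4 | in 0 | out 4 | prev ⊥ | push {}
  [6] u=5 | in ⊤ | out ⊤ | prev ⊥ | push {}
  [7] u=6 | in ⊤ | out ⊤ | prev 4 | push {3}
  [8] u=2 | in ⊤ | out 2 | ==
  [9] u=3 | in ⊤ | out ⊤ | ==

Converged values:
  [0] 4
  [1] 0
  [2] 2
  [3] ⊤
  [4] 4
  [5] ⊤
  [6] ⊤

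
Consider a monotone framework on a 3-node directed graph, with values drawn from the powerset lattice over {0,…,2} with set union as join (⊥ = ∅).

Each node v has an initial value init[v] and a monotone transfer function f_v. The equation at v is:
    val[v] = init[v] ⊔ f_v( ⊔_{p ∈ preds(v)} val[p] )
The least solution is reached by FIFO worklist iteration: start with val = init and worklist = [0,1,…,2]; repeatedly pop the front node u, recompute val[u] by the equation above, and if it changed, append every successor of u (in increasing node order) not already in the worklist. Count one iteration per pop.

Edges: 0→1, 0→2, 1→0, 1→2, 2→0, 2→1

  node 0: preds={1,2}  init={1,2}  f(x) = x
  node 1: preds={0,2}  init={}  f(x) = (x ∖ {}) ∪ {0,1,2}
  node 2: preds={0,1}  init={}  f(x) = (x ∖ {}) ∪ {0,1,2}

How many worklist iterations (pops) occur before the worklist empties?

Iteration log — 6 steps:
  step 1. node 0  ⊔preds={}  new={1,2}  stable
  step 2. node 1  ⊔preds={1,2}  new={0,1,2}  old={}  +wl: 0
  step 3. node 2  ⊔preds={0,1,2}  new={0,1,2}  old={}  +wl: 1
  step 4. node 0  ⊔preds={0,1,2}  new={0,1,2}  old={1,2}  +wl: 2
  step 5. node 1  ⊔preds={0,1,2}  new={0,1,2}  stable
  step 6. node 2  ⊔preds={0,1,2}  new={0,1,2}  stable

Least fixpoint reached:
  node 0: {0,1,2}
  node 1: {0,1,2}
  node 2: {0,1,2}

6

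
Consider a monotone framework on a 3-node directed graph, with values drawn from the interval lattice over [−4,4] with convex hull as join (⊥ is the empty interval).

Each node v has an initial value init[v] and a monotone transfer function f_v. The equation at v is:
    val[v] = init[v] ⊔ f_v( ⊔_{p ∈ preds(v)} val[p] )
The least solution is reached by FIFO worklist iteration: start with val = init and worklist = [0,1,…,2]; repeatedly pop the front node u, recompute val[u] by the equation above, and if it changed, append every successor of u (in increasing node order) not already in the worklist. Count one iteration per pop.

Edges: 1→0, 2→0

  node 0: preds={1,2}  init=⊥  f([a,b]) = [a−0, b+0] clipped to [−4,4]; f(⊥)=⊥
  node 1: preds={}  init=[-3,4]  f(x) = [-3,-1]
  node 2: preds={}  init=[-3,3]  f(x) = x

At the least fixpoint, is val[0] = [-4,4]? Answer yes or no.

no

Trace (3 dequeues):
  [1] u=0 | in [-3,4] | out [-3,4] | prev ⊥ | push {}
  [2] u=1 | in ⊥ | out [-3,4] | ==
  [3] u=2 | in ⊥ | out [-3,3] | ==

Converged values:
  [0] [-3,4]
  [1] [-3,4]
  [2] [-3,3]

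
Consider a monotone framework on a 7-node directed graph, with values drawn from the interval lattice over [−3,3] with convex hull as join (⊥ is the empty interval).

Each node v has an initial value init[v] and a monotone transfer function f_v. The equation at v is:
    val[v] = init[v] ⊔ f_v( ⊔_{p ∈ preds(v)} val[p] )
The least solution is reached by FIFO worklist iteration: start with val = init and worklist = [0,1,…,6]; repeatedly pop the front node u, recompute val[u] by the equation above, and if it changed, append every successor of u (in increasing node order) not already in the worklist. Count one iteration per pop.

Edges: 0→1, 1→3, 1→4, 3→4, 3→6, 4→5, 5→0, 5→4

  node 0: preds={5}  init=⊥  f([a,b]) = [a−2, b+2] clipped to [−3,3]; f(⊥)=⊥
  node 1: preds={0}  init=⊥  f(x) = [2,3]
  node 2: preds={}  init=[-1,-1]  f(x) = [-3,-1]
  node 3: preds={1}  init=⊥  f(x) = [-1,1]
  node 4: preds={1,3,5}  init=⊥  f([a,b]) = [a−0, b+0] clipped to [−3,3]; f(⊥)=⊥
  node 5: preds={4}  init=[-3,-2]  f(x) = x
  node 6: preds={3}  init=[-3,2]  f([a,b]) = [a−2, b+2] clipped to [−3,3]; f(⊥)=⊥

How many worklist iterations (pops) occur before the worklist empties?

10

Worklist (10 pops):
  #1 pop 0: in=[-3,-2] → [-3,0] (was ⊥); enqueue []
  #2 pop 1: in=[-3,0] → [2,3] (was ⊥); enqueue []
  #3 pop 2: in=⊥ → [-3,-1] (was [-1,-1]); enqueue []
  #4 pop 3: in=[2,3] → [-1,1] (was ⊥); enqueue []
  #5 pop 4: in=[-3,3] → [-3,3] (was ⊥); enqueue []
  #6 pop 5: in=[-3,3] → [-3,3] (was [-3,-2]); enqueue [0,4]
  #7 pop 6: in=[-1,1] → [-3,3] (was [-3,2]); enqueue []
  #8 pop 0: in=[-3,3] → [-3,3] (was [-3,0]); enqueue [1]
  #9 pop 4: in=[-3,3] → [-3,3] (no change)
  #10 pop 1: in=[-3,3] → [2,3] (no change)

Fixpoint:
  val[0] = [-3,3]
  val[1] = [2,3]
  val[2] = [-3,-1]
  val[3] = [-1,1]
  val[4] = [-3,3]
  val[5] = [-3,3]
  val[6] = [-3,3]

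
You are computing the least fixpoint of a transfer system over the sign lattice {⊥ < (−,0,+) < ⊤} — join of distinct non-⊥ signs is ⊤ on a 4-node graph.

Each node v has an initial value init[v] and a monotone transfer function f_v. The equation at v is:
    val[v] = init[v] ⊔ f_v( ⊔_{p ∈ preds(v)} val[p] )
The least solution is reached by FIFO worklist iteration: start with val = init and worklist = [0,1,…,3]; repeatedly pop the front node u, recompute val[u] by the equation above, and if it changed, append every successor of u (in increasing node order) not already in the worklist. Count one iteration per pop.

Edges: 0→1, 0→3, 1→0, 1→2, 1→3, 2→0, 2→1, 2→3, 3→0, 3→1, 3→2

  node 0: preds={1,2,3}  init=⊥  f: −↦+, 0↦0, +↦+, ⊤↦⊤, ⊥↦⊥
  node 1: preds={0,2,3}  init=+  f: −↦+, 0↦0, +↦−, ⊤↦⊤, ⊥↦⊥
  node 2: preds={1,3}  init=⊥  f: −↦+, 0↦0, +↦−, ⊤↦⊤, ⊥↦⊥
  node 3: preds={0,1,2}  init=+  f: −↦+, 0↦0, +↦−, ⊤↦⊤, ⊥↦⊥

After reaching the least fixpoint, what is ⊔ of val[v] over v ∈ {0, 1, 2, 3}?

⊤

Worklist (8 pops):
  #1 pop 0: in=+ → + (was ⊥); enqueue []
  #2 pop 1: in=+ → ⊤ (was +); enqueue [0]
  #3 pop 2: in=⊤ → ⊤ (was ⊥); enqueue [1]
  #4 pop 3: in=⊤ → ⊤ (was +); enqueue [2]
  #5 pop 0: in=⊤ → ⊤ (was +); enqueue [3]
  #6 pop 1: in=⊤ → ⊤ (no change)
  #7 pop 2: in=⊤ → ⊤ (no change)
  #8 pop 3: in=⊤ → ⊤ (no change)

Fixpoint:
  val[0] = ⊤
  val[1] = ⊤
  val[2] = ⊤
  val[3] = ⊤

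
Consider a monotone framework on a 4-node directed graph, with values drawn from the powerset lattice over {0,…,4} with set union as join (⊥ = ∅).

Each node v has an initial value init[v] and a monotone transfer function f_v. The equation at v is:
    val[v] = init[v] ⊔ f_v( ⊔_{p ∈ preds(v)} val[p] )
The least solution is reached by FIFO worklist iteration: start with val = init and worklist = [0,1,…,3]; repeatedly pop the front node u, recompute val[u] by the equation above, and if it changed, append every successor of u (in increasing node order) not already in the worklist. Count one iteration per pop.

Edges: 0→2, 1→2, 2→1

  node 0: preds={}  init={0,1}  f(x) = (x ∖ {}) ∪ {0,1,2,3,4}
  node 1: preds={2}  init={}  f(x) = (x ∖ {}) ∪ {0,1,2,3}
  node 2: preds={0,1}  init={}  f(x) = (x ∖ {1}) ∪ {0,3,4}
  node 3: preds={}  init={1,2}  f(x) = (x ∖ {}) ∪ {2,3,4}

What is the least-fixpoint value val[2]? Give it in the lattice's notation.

Iteration log — 6 steps:
  step 1. node 0  ⊔preds={}  new={0,1,2,3,4}  old={0,1}  +wl: 
  step 2. node 1  ⊔preds={}  new={0,1,2,3}  old={}  +wl: 
  step 3. node 2  ⊔preds={0,1,2,3,4}  new={0,2,3,4}  old={}  +wl: 1
  step 4. node 3  ⊔preds={}  new={1,2,3,4}  old={1,2}  +wl: 
  step 5. node 1  ⊔preds={0,2,3,4}  new={0,1,2,3,4}  old={0,1,2,3}  +wl: 2
  step 6. node 2  ⊔preds={0,1,2,3,4}  new={0,2,3,4}  stable

Least fixpoint reached:
  node 0: {0,1,2,3,4}
  node 1: {0,1,2,3,4}
  node 2: {0,2,3,4}
  node 3: {1,2,3,4}

{0,2,3,4}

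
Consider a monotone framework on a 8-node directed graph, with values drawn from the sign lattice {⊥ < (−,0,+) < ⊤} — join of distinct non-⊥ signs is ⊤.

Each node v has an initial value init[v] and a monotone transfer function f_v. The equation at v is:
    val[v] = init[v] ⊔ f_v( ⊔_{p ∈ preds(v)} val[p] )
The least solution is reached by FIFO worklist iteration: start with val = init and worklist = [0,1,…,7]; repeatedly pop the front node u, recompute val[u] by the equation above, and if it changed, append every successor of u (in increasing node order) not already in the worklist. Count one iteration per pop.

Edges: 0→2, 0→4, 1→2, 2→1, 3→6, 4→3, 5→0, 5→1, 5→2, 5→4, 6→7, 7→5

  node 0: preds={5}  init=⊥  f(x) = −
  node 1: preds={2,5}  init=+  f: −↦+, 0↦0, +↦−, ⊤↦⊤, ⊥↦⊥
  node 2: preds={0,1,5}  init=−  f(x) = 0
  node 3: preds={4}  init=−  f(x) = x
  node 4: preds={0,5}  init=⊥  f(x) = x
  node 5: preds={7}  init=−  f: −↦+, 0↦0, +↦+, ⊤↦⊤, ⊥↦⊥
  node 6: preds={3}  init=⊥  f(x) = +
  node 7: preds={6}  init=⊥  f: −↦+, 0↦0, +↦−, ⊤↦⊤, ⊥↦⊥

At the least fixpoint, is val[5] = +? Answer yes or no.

no

Iteration log — 17 steps:
  step 1. node 0  ⊔preds=−  new=−  old=⊥  +wl: 
  step 2. node 1  ⊔preds=−  new=+  stable
  step 3. node 2  ⊔preds=⊤  new=⊤  old=−  +wl: 1
  step 4. node 3  ⊔preds=⊥  new=−  stable
  step 5. node 4  ⊔preds=−  new=−  old=⊥  +wl: 3
  step 6. node 5  ⊔preds=⊥  new=−  stable
  step 7. node 6  ⊔preds=−  new=+  old=⊥  +wl: 
  step 8. node 7  ⊔preds=+  new=−  old=⊥  +wl: 5
  step 9. node 1  ⊔preds=⊤  new=⊤  old=+  +wl: 2
  step 10. node 3  ⊔preds=−  new=−  stable
  step 11. node 5  ⊔preds=−  new=⊤  old=−  +wl: 0,1,4
  step 12. node 2  ⊔preds=⊤  new=⊤  stable
  step 13. node 0  ⊔preds=⊤  new=−  stable
  step 14. node 1  ⊔preds=⊤  new=⊤  stable
  step 15. node 4  ⊔preds=⊤  new=⊤  old=−  +wl: 3
  step 16. node 3  ⊔preds=⊤  new=⊤  old=−  +wl: 6
  step 17. node 6  ⊔preds=⊤  new=+  stable

Least fixpoint reached:
  node 0: −
  node 1: ⊤
  node 2: ⊤
  node 3: ⊤
  node 4: ⊤
  node 5: ⊤
  node 6: +
  node 7: −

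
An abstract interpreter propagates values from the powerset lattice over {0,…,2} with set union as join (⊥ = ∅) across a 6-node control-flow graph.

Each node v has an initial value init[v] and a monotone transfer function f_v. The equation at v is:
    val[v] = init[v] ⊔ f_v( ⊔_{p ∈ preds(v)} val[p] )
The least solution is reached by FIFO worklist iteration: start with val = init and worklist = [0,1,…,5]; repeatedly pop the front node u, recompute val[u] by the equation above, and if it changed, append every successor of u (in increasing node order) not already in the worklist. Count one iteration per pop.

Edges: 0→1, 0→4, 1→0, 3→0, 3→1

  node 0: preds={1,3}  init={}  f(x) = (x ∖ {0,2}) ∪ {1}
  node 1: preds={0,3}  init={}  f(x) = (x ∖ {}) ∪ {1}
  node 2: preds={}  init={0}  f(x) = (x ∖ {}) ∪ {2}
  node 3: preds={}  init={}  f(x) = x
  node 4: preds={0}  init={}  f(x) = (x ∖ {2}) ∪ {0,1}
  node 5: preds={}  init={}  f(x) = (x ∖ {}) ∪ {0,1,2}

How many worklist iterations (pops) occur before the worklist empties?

7

Worklist (7 pops):
  #1 pop 0: in={} → {1} (was {}); enqueue []
  #2 pop 1: in={1} → {1} (was {}); enqueue [0]
  #3 pop 2: in={} → {0,2} (was {0}); enqueue []
  #4 pop 3: in={} → {} (no change)
  #5 pop 4: in={1} → {0,1} (was {}); enqueue []
  #6 pop 5: in={} → {0,1,2} (was {}); enqueue []
  #7 pop 0: in={1} → {1} (no change)

Fixpoint:
  val[0] = {1}
  val[1] = {1}
  val[2] = {0,2}
  val[3] = {}
  val[4] = {0,1}
  val[5] = {0,1,2}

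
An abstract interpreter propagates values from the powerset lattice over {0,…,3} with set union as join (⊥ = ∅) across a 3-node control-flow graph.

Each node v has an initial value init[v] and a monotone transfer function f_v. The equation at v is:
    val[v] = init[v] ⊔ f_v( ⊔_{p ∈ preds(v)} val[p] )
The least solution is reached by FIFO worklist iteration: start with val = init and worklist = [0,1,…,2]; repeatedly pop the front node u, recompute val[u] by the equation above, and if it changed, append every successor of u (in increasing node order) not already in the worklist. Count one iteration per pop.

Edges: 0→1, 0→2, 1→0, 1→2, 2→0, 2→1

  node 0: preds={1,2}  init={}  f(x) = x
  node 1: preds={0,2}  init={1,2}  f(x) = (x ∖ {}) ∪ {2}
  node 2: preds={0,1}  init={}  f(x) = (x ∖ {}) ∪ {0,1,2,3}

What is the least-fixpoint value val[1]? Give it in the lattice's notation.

{0,1,2,3}

Trace (7 dequeues):
  [1] u=0 | in {1,2} | out {1,2} | prev {} | push {}
  [2] u=1 | in {1,2} | out {1,2} | ==
  [3] u=2 | in {1,2} | out {0,1,2,3} | prev {} | push {0,1}
  [4] u=0 | in {0,1,2,3} | out {0,1,2,3} | prev {1,2} | push {2}
  [5] u=1 | in {0,1,2,3} | out {0,1,2,3} | prev {1,2} | push {0}
  [6] u=2 | in {0,1,2,3} | out {0,1,2,3} | ==
  [7] u=0 | in {0,1,2,3} | out {0,1,2,3} | ==

Converged values:
  [0] {0,1,2,3}
  [1] {0,1,2,3}
  [2] {0,1,2,3}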